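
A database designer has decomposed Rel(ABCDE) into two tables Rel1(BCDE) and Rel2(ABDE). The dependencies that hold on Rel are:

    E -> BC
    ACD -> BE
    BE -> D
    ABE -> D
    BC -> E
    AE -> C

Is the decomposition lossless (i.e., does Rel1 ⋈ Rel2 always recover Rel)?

Common attributes: Rel1 ∩ Rel2 = {BDE}.
Closure of {BDE}: E → BC applies, adding C. So (BDE)⁺ = {BCDE}.
This closure contains every attribute of Rel1, so Rel1 ∩ Rel2 → Rel1. The join is lossless.

Yes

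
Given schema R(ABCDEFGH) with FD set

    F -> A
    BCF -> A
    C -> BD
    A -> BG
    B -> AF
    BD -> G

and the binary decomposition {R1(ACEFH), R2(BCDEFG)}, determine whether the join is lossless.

Common attributes: R1 ∩ R2 = {CEF}.
Closure of {CEF}: F → A applies, adding A; C → BD applies, adding BD; A → BG applies, adding G. So (CEF)⁺ = {ABCDEFG}.
This closure contains every attribute of R2, so R1 ∩ R2 → R2. The join is lossless.

Yes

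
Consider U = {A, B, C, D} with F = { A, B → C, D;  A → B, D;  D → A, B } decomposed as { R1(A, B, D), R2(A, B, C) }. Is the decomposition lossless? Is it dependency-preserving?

Lossless test: (A, B)⁺ = {A, B, C, D}, which contains all of one fragment — lossless.
Dependency preservation: A, B → C, D is not contained in any single fragment, but the restricted closure of its left-hand side across the fragments still reaches the right-hand side; the remaining FDs each lie inside some fragment. All dependencies are preserved.

lossless and dependency-preserving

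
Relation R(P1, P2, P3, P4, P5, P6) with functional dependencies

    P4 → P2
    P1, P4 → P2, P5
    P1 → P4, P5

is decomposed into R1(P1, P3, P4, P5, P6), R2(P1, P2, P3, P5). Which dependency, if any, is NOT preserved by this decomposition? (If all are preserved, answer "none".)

Check P4 → P2: no single fragment contains all of {P2, P4}, and the restricted closure of {P4} across the fragments never reaches {P2}.
P1, P4 → P2, P5 is preserved.
P1 → P4, P5 is preserved.

P4 → P2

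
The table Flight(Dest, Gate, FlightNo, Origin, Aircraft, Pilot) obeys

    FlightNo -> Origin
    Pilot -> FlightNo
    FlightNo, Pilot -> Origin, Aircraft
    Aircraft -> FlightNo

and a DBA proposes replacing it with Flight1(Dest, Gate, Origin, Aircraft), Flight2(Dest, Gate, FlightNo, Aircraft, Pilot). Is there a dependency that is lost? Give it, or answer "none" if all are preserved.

Check FlightNo → Origin: no single fragment contains all of {FlightNo, Origin}, and the restricted closure of {FlightNo} across the fragments never reaches {Origin}.
Pilot → FlightNo is preserved.
FlightNo, Pilot → Origin, Aircraft is preserved.
Aircraft → FlightNo is preserved.

FlightNo -> Origin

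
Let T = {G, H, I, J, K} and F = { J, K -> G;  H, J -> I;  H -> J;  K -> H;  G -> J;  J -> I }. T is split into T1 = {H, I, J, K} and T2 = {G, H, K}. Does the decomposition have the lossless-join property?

Common attributes: T1 ∩ T2 = {H, K}.
Closure of {H, K}: H → J applies, adding J; J → I applies, adding I; J, K → G applies, adding G. So (H, K)⁺ = {G, H, I, J, K}.
This closure contains every attribute of T1, so T1 ∩ T2 → T1. The join is lossless.

Yes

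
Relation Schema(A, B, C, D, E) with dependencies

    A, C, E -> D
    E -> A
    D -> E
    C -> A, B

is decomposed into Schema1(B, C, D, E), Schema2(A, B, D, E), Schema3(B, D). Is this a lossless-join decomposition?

Yes

Chase test. Columns are A, B, C, D, E; row i has aⱼ where attribute j ∈ Schemai, else bᵢⱼ.
Initial tableau (one row per fragment):
  row 1: b11 a2 a3 a4 a5
  row 2: a1 a2 b23 a4 a5
  row 3: b31 a2 b33 a4 b35
Rows 1 and 2 agree on E; apply E→A and equate their A entries.
Rows 1 and 3 agree on D; apply D→E and equate their E entries.
Rows 1 and 3 agree on E; apply E→A and equate their A entries.
Row 1 is now all distinguished symbols — the join is lossless.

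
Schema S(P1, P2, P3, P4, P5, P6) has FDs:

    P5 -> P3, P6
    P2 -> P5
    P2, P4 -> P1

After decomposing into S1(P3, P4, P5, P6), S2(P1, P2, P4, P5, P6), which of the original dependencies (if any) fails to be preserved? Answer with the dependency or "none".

none

P5 → P3, P6 lies within S1.
P2 → P5 lies within S2.
P2, P4 → P1 lies within S2.
Every dependency is enforceable on the fragments, so the decomposition is dependency-preserving.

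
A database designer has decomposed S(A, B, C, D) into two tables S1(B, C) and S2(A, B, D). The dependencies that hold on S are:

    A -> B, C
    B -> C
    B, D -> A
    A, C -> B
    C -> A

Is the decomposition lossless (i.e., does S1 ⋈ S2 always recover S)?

Common attributes: S1 ∩ S2 = {B}.
Closure of {B}: B → C applies, adding C; C → A applies, adding A. So (B)⁺ = {A, B, C}.
This closure contains every attribute of S1, so S1 ∩ S2 → S1. The join is lossless.

Yes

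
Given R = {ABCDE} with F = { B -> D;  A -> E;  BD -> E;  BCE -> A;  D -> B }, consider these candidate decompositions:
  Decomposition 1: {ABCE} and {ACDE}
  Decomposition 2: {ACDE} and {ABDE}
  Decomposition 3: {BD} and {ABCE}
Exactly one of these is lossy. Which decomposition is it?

Decomposition 1

Decomposition 1: common = {ACE}, closure = {ACE} → lossy.
Decomposition 2: common = {ADE}, closure = {ABDE} → lossless.
Decomposition 3: common = {B}, closure = {BDE} → lossless.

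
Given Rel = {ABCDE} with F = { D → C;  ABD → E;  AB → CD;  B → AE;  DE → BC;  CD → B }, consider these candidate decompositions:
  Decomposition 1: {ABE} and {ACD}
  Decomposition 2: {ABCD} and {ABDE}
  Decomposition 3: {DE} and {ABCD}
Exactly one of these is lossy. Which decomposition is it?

Decomposition 1

Decomposition 1: common = {A}, closure = {A} → lossy.
Decomposition 2: common = {ABD}, closure = {ABCDE} → lossless.
Decomposition 3: common = {D}, closure = {ABCDE} → lossless.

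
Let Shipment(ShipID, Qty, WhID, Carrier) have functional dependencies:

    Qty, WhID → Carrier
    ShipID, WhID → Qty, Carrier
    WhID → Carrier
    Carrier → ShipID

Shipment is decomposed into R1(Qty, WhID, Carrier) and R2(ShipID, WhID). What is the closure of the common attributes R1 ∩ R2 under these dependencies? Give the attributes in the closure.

R1 ∩ R2 = {WhID}.
WhID → Carrier applies, adding Carrier
Carrier → ShipID applies, adding ShipID
ShipID, WhID → Qty, Carrier applies, adding Qty
Closure: {ShipID, Qty, WhID, Carrier}.

ShipID, Qty, WhID, Carrier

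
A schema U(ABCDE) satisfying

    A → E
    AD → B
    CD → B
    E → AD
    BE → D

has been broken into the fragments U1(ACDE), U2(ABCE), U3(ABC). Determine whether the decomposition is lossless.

Yes

Chase test. Columns are ABCDE; row i has aⱼ where attribute j ∈ Ui, else bᵢⱼ.
Initial tableau (one row per fragment):
  row 1: a1 b12 a3 a4 a5
  row 2: a1 a2 a3 b24 a5
  row 3: a1 a2 a3 b34 b35
Rows 1 and 3 agree on A; apply A→E and equate their E entries.
Rows 1 and 2 agree on E; apply E→AD and equate their AD entries.
Rows 1 and 3 agree on E; apply E→AD and equate their AD entries.
Rows 1 and 2 agree on AD; apply AD→B and equate their B entries.
Row 1 is now all distinguished symbols — the join is lossless.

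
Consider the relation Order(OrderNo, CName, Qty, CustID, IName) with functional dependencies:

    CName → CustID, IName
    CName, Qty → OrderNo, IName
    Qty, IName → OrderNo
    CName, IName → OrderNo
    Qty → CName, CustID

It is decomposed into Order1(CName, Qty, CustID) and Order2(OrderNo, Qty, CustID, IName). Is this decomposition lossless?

Common attributes: Order1 ∩ Order2 = {Qty, CustID}.
Closure of {Qty, CustID}: Qty → CName, CustID applies, adding CName; CName → CustID, IName applies, adding IName; CName, Qty → OrderNo, IName applies, adding OrderNo. So (Qty, CustID)⁺ = {OrderNo, CName, Qty, CustID, IName}.
This closure contains every attribute of Order1, so Order1 ∩ Order2 → Order1. The join is lossless.

Yes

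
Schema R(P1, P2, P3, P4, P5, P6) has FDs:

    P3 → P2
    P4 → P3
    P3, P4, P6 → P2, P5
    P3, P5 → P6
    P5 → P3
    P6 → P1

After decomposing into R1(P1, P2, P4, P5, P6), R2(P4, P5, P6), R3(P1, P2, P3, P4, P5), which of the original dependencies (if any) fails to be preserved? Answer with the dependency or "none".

P3 → P2 lies within R3.
P4 → P3 lies within R3.
P3, P4, P6 → P2, P5: restricted closure across fragments reaches P2, P5.
P3, P5 → P6: restricted closure across fragments reaches P6.
P5 → P3 lies within R3.
P6 → P1 lies within R1.
Every dependency is enforceable on the fragments, so the decomposition is dependency-preserving.

none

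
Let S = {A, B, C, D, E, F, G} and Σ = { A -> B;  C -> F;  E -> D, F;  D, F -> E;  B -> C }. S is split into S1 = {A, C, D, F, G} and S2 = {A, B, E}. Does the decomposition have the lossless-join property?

Common attributes: S1 ∩ S2 = {A}.
Closure of {A}: A → B applies, adding B; B → C applies, adding C; C → F applies, adding F. So (A)⁺ = {A, B, C, F}.
The closure contains neither all of S1 = {A, C, D, F, G} nor all of S2 = {A, B, E}, so the common attributes are not a superkey of either fragment. The join is lossy.

No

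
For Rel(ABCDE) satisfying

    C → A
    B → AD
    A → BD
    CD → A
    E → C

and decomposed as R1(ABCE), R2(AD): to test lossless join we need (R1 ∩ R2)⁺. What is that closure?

R1 ∩ R2 = {A}.
A → BD applies, adding BD
Closure: {ABD}.

ABD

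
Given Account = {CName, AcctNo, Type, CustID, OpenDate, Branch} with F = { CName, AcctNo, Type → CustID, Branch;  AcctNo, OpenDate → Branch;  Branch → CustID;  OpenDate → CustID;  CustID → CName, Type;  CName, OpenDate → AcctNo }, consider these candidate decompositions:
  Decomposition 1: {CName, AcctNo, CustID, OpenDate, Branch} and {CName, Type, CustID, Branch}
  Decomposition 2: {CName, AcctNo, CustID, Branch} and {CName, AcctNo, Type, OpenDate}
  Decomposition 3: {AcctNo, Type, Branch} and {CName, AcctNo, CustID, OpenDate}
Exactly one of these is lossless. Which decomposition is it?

Decomposition 1: common = {CName, CustID, Branch}, closure = {CName, Type, CustID, Branch} → lossless.
Decomposition 2: common = {CName, AcctNo}, closure = {CName, AcctNo} → lossy.
Decomposition 3: common = {AcctNo}, closure = {AcctNo} → lossy.

Decomposition 1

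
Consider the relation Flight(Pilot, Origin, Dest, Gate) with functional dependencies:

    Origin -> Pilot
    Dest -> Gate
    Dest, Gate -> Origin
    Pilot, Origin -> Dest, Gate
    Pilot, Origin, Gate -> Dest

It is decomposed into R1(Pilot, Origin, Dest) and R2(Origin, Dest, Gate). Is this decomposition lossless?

Common attributes: R1 ∩ R2 = {Origin, Dest}.
Closure of {Origin, Dest}: Origin → Pilot applies, adding Pilot; Dest → Gate applies, adding Gate. So (Origin, Dest)⁺ = {Pilot, Origin, Dest, Gate}.
This closure contains every attribute of R1, so R1 ∩ R2 → R1. The join is lossless.

Yes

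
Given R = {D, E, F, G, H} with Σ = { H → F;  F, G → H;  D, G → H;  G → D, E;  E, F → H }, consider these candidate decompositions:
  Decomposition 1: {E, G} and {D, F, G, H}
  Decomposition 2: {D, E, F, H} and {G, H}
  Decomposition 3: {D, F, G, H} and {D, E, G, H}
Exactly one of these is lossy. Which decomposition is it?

Decomposition 1: common = {G}, closure = {D, E, F, G, H} → lossless.
Decomposition 2: common = {H}, closure = {F, H} → lossy.
Decomposition 3: common = {D, G, H}, closure = {D, E, F, G, H} → lossless.

Decomposition 2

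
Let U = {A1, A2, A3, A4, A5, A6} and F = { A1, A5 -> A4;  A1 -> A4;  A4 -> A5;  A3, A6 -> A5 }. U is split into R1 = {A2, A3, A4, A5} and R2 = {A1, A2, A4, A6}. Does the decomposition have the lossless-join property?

No

Common attributes: R1 ∩ R2 = {A2, A4}.
Closure of {A2, A4}: A4 → A5 applies, adding A5. So (A2, A4)⁺ = {A2, A4, A5}.
The closure contains neither all of R1 = {A2, A3, A4, A5} nor all of R2 = {A1, A2, A4, A6}, so the common attributes are not a superkey of either fragment. The join is lossy.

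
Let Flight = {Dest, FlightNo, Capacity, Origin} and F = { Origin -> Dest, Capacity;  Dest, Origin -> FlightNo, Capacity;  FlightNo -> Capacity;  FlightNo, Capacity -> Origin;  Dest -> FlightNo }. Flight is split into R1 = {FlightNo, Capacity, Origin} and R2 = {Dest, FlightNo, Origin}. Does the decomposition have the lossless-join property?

Common attributes: R1 ∩ R2 = {FlightNo, Origin}.
Closure of {FlightNo, Origin}: Origin → Dest, Capacity applies, adding Dest, Capacity. So (FlightNo, Origin)⁺ = {Dest, FlightNo, Capacity, Origin}.
This closure contains every attribute of R1, so R1 ∩ R2 → R1. The join is lossless.

Yes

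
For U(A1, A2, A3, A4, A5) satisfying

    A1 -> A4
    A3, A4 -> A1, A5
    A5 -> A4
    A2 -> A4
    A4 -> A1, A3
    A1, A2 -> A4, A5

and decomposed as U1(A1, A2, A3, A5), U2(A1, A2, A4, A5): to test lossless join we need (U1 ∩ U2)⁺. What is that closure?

U1 ∩ U2 = {A1, A2, A5}.
A1 → A4 applies, adding A4
A4 → A1, A3 applies, adding A3
Closure: {A1, A2, A3, A4, A5}.

A1, A2, A3, A4, A5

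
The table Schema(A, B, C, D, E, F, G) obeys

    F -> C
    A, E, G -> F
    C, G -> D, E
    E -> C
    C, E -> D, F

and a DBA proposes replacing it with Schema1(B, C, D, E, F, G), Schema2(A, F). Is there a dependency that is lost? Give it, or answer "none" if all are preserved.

none

F → C lies within Schema1.
A, E, G → F: restricted closure across fragments reaches F.
C, G → D, E lies within Schema1.
E → C lies within Schema1.
C, E → D, F lies within Schema1.
Every dependency is enforceable on the fragments, so the decomposition is dependency-preserving.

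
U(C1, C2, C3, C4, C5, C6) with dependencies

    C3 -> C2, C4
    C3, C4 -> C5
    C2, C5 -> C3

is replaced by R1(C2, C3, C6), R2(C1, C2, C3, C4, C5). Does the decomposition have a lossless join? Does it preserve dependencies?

lossy but dependency-preserving

Lossless test: (C2, C3)⁺ = {C2, C3, C4, C5}, which is a superkey of neither fragment — lossy.
Dependency preservation: every FD's attributes lie within a single fragment, so each can be enforced locally — preserved.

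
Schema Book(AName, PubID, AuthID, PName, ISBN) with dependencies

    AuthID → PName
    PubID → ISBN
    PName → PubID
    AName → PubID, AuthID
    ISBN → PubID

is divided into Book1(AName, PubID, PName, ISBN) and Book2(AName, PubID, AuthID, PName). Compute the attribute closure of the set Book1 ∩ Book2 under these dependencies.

AName, PubID, AuthID, PName, ISBN

Book1 ∩ Book2 = {AName, PubID, PName}.
PubID → ISBN applies, adding ISBN
AName → PubID, AuthID applies, adding AuthID
Closure: {AName, PubID, AuthID, PName, ISBN}.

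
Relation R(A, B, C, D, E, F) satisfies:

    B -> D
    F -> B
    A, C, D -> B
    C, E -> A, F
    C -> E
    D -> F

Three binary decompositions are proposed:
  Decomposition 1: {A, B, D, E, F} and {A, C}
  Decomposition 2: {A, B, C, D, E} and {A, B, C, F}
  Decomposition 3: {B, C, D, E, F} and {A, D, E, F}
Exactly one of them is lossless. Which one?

Decomposition 2

Decomposition 1: common = {A}, closure = {A} → lossy.
Decomposition 2: common = {A, B, C}, closure = {A, B, C, D, E, F} → lossless.
Decomposition 3: common = {D, E, F}, closure = {B, D, E, F} → lossy.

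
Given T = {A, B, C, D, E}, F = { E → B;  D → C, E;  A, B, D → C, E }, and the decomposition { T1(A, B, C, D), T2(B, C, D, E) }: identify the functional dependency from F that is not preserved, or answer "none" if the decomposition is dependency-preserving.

E → B lies within T2.
D → C, E lies within T2.
A, B, D → C, E: restricted closure across fragments reaches C, E.
Every dependency is enforceable on the fragments, so the decomposition is dependency-preserving.

none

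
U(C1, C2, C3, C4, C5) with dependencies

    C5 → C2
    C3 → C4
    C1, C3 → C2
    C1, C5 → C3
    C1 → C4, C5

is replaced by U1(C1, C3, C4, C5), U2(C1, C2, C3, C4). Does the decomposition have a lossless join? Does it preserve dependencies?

lossless but not dependency-preserving

Lossless test: (C1, C3, C4)⁺ = {C1, C2, C3, C4, C5}, which contains all of one fragment — lossless.
Dependency preservation: the restricted closure of {C5} across the fragments never reaches {C2}, so C5 → C2 cannot be enforced without a join — not preserved.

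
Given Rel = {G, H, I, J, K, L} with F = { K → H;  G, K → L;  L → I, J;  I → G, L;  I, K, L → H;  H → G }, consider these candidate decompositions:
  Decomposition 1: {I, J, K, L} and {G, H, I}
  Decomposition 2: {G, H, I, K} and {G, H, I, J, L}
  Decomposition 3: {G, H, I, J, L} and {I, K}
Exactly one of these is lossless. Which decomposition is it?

Decomposition 1: common = {I}, closure = {G, I, J, L} → lossy.
Decomposition 2: common = {G, H, I}, closure = {G, H, I, J, L} → lossless.
Decomposition 3: common = {I}, closure = {G, I, J, L} → lossy.

Decomposition 2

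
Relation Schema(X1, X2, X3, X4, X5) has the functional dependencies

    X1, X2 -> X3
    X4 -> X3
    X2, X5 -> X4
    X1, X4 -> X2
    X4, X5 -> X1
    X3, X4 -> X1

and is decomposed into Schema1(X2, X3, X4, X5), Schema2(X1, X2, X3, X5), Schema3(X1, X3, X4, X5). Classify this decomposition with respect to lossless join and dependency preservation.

lossless and dependency-preserving

Lossless test (chase): Rows 1 and 2 agree on X2, X5; apply X2, X5→X4 and equate their X4 entries. Rows 2 and 3 agree on X1, X4; apply X1, X4→X2 and equate their X2 entries. Rows 1 and 2 agree on X4, X5; apply X4, X5→X1 and equate their X1 entries. Row 1 is now all distinguished symbols — the join is lossless.
Dependency preservation: X1, X4 → X2 is not contained in any single fragment, but the restricted closure of its left-hand side across the fragments still reaches the right-hand side; the remaining FDs each lie inside some fragment. All dependencies are preserved.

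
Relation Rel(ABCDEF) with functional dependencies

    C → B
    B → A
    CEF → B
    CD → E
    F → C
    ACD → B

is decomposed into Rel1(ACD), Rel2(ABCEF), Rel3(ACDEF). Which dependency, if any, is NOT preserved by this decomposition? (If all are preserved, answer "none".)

C → B lies within Rel2.
B → A lies within Rel2.
CEF → B lies within Rel2.
CD → E lies within Rel3.
F → C lies within Rel2.
ACD → B: restricted closure across fragments reaches B.
Every dependency is enforceable on the fragments, so the decomposition is dependency-preserving.

none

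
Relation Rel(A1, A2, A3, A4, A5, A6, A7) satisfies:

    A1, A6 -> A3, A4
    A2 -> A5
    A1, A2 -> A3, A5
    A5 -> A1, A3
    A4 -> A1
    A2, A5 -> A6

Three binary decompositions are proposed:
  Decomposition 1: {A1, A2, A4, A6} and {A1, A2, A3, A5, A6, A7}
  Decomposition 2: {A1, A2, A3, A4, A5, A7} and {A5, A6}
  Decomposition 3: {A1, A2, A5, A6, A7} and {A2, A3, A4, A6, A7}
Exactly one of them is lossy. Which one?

Decomposition 2

Decomposition 1: common = {A1, A2, A6}, closure = {A1, A2, A3, A4, A5, A6} → lossless.
Decomposition 2: common = {A5}, closure = {A1, A3, A5} → lossy.
Decomposition 3: common = {A2, A6, A7}, closure = {A1, A2, A3, A4, A5, A6, A7} → lossless.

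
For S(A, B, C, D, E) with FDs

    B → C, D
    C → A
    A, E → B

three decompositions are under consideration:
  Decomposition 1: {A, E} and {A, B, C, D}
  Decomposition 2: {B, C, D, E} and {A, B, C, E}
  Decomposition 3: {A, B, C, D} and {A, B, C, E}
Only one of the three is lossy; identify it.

Decomposition 1: common = {A}, closure = {A} → lossy.
Decomposition 2: common = {B, C, E}, closure = {A, B, C, D, E} → lossless.
Decomposition 3: common = {A, B, C}, closure = {A, B, C, D} → lossless.

Decomposition 1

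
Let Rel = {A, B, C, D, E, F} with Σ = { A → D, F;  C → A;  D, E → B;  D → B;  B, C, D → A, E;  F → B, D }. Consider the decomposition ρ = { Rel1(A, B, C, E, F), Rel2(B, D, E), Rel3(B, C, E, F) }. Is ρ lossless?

Chase test. Columns are A, B, C, D, E, F; row i has aⱼ where attribute j ∈ Reli, else bᵢⱼ.
Initial tableau (one row per fragment):
  row 1: a1 a2 a3 b14 a5 a6
  row 2: b21 a2 b23 a4 a5 b26
  row 3: b31 a2 a3 b34 a5 a6
Rows 1 and 3 agree on C; apply C→A and equate their A entries.
Rows 1 and 3 agree on F; apply F→B, D and equate their B, D entries.
No row becomes fully distinguished — the join is lossy.

No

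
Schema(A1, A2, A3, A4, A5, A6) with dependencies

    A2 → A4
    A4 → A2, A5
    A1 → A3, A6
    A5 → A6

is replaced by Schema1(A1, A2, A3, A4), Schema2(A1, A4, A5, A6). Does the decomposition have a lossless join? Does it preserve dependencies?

lossless and dependency-preserving

Lossless test: (A1, A4)⁺ = {A1, A2, A3, A4, A5, A6}, which contains all of one fragment — lossless.
Dependency preservation: A4 → A2, A5; A1 → A3, A6 are not contained in any single fragment, but the restricted closure of each left-hand side across the fragments still reaches the right-hand side; the remaining FDs each lie inside some fragment. All dependencies are preserved.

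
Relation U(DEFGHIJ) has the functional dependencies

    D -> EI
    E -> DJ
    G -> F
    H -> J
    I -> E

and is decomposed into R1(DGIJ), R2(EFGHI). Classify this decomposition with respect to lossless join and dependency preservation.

lossless but not dependency-preserving

Lossless test: (GI)⁺ = {DEFGIJ}, which contains all of one fragment — lossless.
Dependency preservation: the restricted closure of {H} across the fragments never reaches {J}, so H → J cannot be enforced without a join — not preserved.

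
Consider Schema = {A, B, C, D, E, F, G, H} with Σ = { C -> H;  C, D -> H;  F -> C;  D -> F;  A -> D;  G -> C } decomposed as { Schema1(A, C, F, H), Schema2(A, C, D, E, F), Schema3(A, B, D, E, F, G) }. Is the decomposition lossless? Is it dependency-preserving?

lossless but not dependency-preserving

Lossless test (chase): Rows 1 and 2 agree on C; apply C→H and equate their H entries. Rows 1 and 3 agree on F; apply F→C and equate their C entries. Rows 1 and 2 agree on A; apply A→D and equate their D entries. Rows 1 and 3 agree on C; apply C→H and equate their H entries. Row 3 is now all distinguished symbols — the join is lossless.
Dependency preservation: the restricted closure of {G} across the fragments never reaches {C}, so G → C cannot be enforced without a join — not preserved.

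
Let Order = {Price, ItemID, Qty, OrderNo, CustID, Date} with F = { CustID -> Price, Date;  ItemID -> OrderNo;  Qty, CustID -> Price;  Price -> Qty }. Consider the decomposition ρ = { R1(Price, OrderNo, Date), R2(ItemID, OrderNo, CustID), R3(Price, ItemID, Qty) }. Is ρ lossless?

Chase test. Columns are Price, ItemID, Qty, OrderNo, CustID, Date; row i has aⱼ where attribute j ∈ Ri, else bᵢⱼ.
Initial tableau (one row per fragment):
  row 1: a1 b12 b13 a4 b15 a6
  row 2: b21 a2 b23 a4 a5 b26
  row 3: a1 a2 a3 b34 b35 b36
Rows 2 and 3 agree on ItemID; apply ItemID→OrderNo and equate their OrderNo entries.
Rows 1 and 3 agree on Price; apply Price→Qty and equate their Qty entries.
No row becomes fully distinguished — the join is lossy.

No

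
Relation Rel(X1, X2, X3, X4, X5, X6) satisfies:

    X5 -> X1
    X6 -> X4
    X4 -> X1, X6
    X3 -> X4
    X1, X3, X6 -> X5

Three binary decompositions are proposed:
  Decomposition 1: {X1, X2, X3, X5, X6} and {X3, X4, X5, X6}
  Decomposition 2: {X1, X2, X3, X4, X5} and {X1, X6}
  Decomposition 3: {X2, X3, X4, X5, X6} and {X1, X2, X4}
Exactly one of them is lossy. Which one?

Decomposition 1: common = {X3, X5, X6}, closure = {X1, X3, X4, X5, X6} → lossless.
Decomposition 2: common = {X1}, closure = {X1} → lossy.
Decomposition 3: common = {X2, X4}, closure = {X1, X2, X4, X6} → lossless.

Decomposition 2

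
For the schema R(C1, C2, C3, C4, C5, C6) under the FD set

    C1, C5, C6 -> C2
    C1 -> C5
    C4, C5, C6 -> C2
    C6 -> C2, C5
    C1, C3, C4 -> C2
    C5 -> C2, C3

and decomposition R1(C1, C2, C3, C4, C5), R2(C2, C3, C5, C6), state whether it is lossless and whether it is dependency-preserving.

lossy but dependency-preserving

Lossless test: (C2, C3, C5)⁺ = {C2, C3, C5}, which is a superkey of neither fragment — lossy.
Dependency preservation: C1, C5, C6 → C2; C4, C5, C6 → C2 are not contained in any single fragment, but the restricted closure of each left-hand side across the fragments still reaches the right-hand side; the remaining FDs each lie inside some fragment. All dependencies are preserved.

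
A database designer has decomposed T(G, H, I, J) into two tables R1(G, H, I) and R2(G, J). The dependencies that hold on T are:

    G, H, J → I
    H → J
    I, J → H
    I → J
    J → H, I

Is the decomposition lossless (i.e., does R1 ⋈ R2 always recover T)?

No

Common attributes: R1 ∩ R2 = {G}.
No dependency enlarges {G}, so (G)⁺ = {G}.
The closure contains neither all of R1 = {G, H, I} nor all of R2 = {G, J}, so the common attributes are not a superkey of either fragment. The join is lossy.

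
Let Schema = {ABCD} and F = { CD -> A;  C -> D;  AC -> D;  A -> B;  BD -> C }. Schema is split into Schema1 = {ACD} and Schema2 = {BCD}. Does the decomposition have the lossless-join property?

Common attributes: Schema1 ∩ Schema2 = {CD}.
Closure of {CD}: CD → A applies, adding A; A → B applies, adding B. So (CD)⁺ = {ABCD}.
This closure contains every attribute of Schema1, so Schema1 ∩ Schema2 → Schema1. The join is lossless.

Yes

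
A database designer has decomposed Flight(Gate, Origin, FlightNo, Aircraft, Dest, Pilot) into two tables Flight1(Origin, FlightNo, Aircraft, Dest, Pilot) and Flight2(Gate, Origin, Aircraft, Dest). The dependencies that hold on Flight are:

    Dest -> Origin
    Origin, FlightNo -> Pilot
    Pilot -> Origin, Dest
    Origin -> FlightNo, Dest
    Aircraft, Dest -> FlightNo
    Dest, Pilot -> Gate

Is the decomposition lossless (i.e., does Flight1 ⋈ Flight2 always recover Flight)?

Common attributes: Flight1 ∩ Flight2 = {Origin, Aircraft, Dest}.
Closure of {Origin, Aircraft, Dest}: Origin → FlightNo, Dest applies, adding FlightNo; Origin, FlightNo → Pilot applies, adding Pilot; Dest, Pilot → Gate applies, adding Gate. So (Origin, Aircraft, Dest)⁺ = {Gate, Origin, FlightNo, Aircraft, Dest, Pilot}.
This closure contains every attribute of Flight1, so Flight1 ∩ Flight2 → Flight1. The join is lossless.

Yes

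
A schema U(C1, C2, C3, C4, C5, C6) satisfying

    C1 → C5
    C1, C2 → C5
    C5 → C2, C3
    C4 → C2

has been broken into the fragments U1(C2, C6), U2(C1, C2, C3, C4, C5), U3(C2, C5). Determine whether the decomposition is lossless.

Chase test. Columns are C1, C2, C3, C4, C5, C6; row i has aⱼ where attribute j ∈ Ui, else bᵢⱼ.
Initial tableau (one row per fragment):
  row 1: b11 a2 b13 b14 b15 a6
  row 2: a1 a2 a3 a4 a5 b26
  row 3: b31 a2 b33 b34 a5 b36
Rows 2 and 3 agree on C5; apply C5→C2, C3 and equate their C2, C3 entries.
No row becomes fully distinguished — the join is lossy.

No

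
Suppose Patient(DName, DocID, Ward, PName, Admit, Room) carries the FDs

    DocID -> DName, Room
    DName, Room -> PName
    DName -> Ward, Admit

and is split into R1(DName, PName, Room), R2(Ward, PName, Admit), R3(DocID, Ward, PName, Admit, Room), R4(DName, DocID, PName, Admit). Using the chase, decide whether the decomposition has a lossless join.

Chase test. Columns are DName, DocID, Ward, PName, Admit, Room; row i has aⱼ where attribute j ∈ Ri, else bᵢⱼ.
Initial tableau (one row per fragment):
  row 1: a1 b12 b13 a4 b15 a6
  row 2: b21 b22 a3 a4 a5 b26
  row 3: b31 a2 a3 a4 a5 a6
  row 4: a1 a2 b43 a4 a5 b46
Rows 3 and 4 agree on DocID; apply DocID→DName, Room and equate their DName, Room entries.
Rows 1 and 3 agree on DName; apply DName→Ward, Admit and equate their Ward, Admit entries.
Rows 1 and 4 agree on DName; apply DName→Ward, Admit and equate their Ward, Admit entries.
Row 3 is now all distinguished symbols — the join is lossless.

Yes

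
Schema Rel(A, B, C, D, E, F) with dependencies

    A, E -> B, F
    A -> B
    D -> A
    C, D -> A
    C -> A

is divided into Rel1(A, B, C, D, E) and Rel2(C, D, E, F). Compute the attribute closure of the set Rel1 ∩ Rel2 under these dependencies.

A, B, C, D, E, F

Rel1 ∩ Rel2 = {C, D, E}.
D → A applies, adding A
A, E → B, F applies, adding B, F
Closure: {A, B, C, D, E, F}.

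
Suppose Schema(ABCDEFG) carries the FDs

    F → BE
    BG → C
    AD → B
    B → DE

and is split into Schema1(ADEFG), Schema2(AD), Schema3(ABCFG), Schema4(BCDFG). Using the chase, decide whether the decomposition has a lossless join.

Chase test. Columns are ABCDEFG; row i has aⱼ where attribute j ∈ Schemai, else bᵢⱼ.
Initial tableau (one row per fragment):
  row 1: a1 b12 b13 a4 a5 a6 a7
  row 2: a1 b22 b23 a4 b25 b26 b27
  row 3: a1 a2 a3 b34 b35 a6 a7
  row 4: b41 a2 a3 a4 b45 a6 a7
Rows 1 and 3 agree on F; apply F→BE and equate their BE entries.
Rows 1 and 4 agree on F; apply F→BE and equate their BE entries.
Rows 1 and 3 agree on BG; apply BG→C and equate their C entries.
Rows 1 and 2 agree on AD; apply AD→B and equate their B entries.
Rows 1 and 2 agree on B; apply B→DE and equate their DE entries.
Rows 1 and 3 agree on B; apply B→DE and equate their DE entries.
Row 1 is now all distinguished symbols — the join is lossless.

Yes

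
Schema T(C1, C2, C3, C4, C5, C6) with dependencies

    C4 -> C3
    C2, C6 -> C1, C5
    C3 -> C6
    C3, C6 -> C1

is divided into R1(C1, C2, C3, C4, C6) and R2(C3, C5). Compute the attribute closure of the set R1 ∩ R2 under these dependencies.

R1 ∩ R2 = {C3}.
C3 → C6 applies, adding C6
C3, C6 → C1 applies, adding C1
Closure: {C1, C3, C6}.

C1, C3, C6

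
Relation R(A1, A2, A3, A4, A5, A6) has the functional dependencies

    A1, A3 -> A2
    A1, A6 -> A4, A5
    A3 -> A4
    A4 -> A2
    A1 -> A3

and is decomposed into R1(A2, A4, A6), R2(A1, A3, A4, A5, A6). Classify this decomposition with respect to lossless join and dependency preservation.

Lossless test: (A4, A6)⁺ = {A2, A4, A6}, which contains all of one fragment — lossless.
Dependency preservation: A1, A3 → A2 is not contained in any single fragment, but the restricted closure of its left-hand side across the fragments still reaches the right-hand side; the remaining FDs each lie inside some fragment. All dependencies are preserved.

lossless and dependency-preserving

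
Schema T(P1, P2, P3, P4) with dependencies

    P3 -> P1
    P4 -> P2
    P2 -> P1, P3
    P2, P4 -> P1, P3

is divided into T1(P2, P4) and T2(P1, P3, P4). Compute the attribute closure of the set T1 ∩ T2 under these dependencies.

P1, P2, P3, P4

T1 ∩ T2 = {P4}.
P4 → P2 applies, adding P2
P2 → P1, P3 applies, adding P1, P3
Closure: {P1, P2, P3, P4}.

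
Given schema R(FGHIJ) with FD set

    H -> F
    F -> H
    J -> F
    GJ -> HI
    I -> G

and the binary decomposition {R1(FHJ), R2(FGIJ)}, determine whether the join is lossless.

Common attributes: R1 ∩ R2 = {FJ}.
Closure of {FJ}: F → H applies, adding H. So (FJ)⁺ = {FHJ}.
This closure contains every attribute of R1, so R1 ∩ R2 → R1. The join is lossless.

Yes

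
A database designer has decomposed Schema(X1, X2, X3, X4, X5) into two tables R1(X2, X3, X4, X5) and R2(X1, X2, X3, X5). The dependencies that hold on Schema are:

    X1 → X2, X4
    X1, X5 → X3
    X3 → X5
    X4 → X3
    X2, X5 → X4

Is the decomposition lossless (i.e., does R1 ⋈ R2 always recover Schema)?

Yes

Common attributes: R1 ∩ R2 = {X2, X3, X5}.
Closure of {X2, X3, X5}: X2, X5 → X4 applies, adding X4. So (X2, X3, X5)⁺ = {X2, X3, X4, X5}.
This closure contains every attribute of R1, so R1 ∩ R2 → R1. The join is lossless.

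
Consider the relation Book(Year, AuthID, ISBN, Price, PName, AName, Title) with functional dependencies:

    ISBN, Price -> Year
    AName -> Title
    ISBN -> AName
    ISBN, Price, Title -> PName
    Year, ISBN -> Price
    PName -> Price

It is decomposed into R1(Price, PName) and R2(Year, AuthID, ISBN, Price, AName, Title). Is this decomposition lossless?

No

Common attributes: R1 ∩ R2 = {Price}.
No dependency enlarges {Price}, so (Price)⁺ = {Price}.
The closure contains neither all of R1 = {Price, PName} nor all of R2 = {Year, AuthID, ISBN, Price, AName, Title}, so the common attributes are not a superkey of either fragment. The join is lossy.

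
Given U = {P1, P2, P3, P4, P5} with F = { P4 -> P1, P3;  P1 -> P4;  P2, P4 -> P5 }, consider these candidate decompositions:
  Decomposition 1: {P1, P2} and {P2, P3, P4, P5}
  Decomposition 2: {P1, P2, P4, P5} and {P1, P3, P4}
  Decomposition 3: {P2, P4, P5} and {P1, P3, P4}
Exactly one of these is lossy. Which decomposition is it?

Decomposition 1: common = {P2}, closure = {P2} → lossy.
Decomposition 2: common = {P1, P4}, closure = {P1, P3, P4} → lossless.
Decomposition 3: common = {P4}, closure = {P1, P3, P4} → lossless.

Decomposition 1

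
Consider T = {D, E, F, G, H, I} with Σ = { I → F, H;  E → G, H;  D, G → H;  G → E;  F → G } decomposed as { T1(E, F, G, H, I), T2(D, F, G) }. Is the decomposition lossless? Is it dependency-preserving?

Lossless test: (F, G)⁺ = {E, F, G, H}, which is a superkey of neither fragment — lossy.
Dependency preservation: D, G → H is not contained in any single fragment, but the restricted closure of its left-hand side across the fragments still reaches the right-hand side; the remaining FDs each lie inside some fragment. All dependencies are preserved.

lossy but dependency-preserving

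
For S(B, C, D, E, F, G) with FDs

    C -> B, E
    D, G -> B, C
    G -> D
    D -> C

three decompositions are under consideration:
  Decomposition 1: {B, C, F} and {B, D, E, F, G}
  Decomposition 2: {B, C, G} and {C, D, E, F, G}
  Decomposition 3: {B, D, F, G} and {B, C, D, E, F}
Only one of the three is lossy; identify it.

Decomposition 1

Decomposition 1: common = {B, F}, closure = {B, F} → lossy.
Decomposition 2: common = {C, G}, closure = {B, C, D, E, G} → lossless.
Decomposition 3: common = {B, D, F}, closure = {B, C, D, E, F} → lossless.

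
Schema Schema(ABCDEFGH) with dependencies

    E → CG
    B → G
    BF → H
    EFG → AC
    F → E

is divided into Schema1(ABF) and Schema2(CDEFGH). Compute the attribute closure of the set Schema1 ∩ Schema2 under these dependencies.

Schema1 ∩ Schema2 = {F}.
F → E applies, adding E
E → CG applies, adding CG
EFG → AC applies, adding A
Closure: {ACEFG}.

ACEFG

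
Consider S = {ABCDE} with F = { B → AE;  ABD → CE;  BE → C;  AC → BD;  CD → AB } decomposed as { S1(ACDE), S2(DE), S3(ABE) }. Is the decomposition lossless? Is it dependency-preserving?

lossy and not dependency-preserving

Lossless test (chase): applying each FD to every pair of rows produces no changes in the tableau, so no row becomes fully distinguished — the join is lossy.
Dependency preservation: the restricted closure of {ABD} across the fragments never reaches {CE}, so ABD → CE cannot be enforced without a join — not preserved.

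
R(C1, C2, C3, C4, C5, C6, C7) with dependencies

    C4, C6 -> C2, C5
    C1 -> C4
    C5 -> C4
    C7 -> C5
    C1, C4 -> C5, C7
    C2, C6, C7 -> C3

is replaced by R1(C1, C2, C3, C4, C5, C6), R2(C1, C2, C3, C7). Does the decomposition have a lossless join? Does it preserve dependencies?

lossless but not dependency-preserving

Lossless test: (C1, C2, C3)⁺ = {C1, C2, C3, C4, C5, C7}, which contains all of one fragment — lossless.
Dependency preservation: the restricted closure of {C7} across the fragments never reaches {C5}, so C7 → C5 cannot be enforced without a join — not preserved.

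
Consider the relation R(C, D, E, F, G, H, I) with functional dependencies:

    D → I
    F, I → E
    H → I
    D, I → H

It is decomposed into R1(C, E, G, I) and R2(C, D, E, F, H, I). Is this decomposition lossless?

No

Common attributes: R1 ∩ R2 = {C, E, I}.
No dependency enlarges {C, E, I}, so (C, E, I)⁺ = {C, E, I}.
The closure contains neither all of R1 = {C, E, G, I} nor all of R2 = {C, D, E, F, H, I}, so the common attributes are not a superkey of either fragment. The join is lossy.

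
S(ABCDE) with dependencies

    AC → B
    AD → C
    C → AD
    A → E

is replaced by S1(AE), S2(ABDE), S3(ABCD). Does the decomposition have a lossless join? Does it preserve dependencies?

lossless and dependency-preserving

Lossless test (chase): Rows 2 and 3 agree on AD; apply AD→C and equate their C entries. Rows 1 and 3 agree on A; apply A→E and equate their E entries. Row 2 is now all distinguished symbols — the join is lossless.
Dependency preservation: every FD's attributes lie within a single fragment, so each can be enforced locally — preserved.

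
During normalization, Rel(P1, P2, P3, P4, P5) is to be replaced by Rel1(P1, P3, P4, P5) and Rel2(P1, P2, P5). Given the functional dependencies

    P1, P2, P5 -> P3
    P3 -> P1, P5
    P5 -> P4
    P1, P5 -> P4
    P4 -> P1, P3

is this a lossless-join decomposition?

Common attributes: Rel1 ∩ Rel2 = {P1, P5}.
Closure of {P1, P5}: P5 → P4 applies, adding P4; P4 → P1, P3 applies, adding P3. So (P1, P5)⁺ = {P1, P3, P4, P5}.
This closure contains every attribute of Rel1, so Rel1 ∩ Rel2 → Rel1. The join is lossless.

Yes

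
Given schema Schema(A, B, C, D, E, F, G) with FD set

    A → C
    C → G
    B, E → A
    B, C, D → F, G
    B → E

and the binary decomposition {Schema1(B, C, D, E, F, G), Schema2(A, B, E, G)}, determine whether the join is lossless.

Yes

Common attributes: Schema1 ∩ Schema2 = {B, E, G}.
Closure of {B, E, G}: B, E → A applies, adding A; A → C applies, adding C. So (B, E, G)⁺ = {A, B, C, E, G}.
This closure contains every attribute of Schema2, so Schema1 ∩ Schema2 → Schema2. The join is lossless.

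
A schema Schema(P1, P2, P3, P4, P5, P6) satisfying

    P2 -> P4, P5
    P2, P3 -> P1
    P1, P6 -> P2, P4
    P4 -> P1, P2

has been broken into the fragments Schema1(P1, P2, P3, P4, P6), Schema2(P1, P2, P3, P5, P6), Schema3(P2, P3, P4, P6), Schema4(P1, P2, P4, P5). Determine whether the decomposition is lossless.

Chase test. Columns are P1, P2, P3, P4, P5, P6; row i has aⱼ where attribute j ∈ Schemai, else bᵢⱼ.
Initial tableau (one row per fragment):
  row 1: a1 a2 a3 a4 b15 a6
  row 2: a1 a2 a3 b24 a5 a6
  row 3: b31 a2 a3 a4 b35 a6
  row 4: a1 a2 b43 a4 a5 b46
Rows 1 and 2 agree on P2; apply P2→P4, P5 and equate their P4, P5 entries.
Rows 1 and 3 agree on P2; apply P2→P4, P5 and equate their P4, P5 entries.
Rows 1 and 3 agree on P2, P3; apply P2, P3→P1 and equate their P1 entries.
Row 1 is now all distinguished symbols — the join is lossless.

Yes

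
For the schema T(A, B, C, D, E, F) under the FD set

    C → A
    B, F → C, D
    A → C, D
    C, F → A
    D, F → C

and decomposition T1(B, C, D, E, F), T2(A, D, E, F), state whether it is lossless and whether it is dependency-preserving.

lossless but not dependency-preserving

Lossless test: (D, E, F)⁺ = {A, C, D, E, F}, which contains all of one fragment — lossless.
Dependency preservation: the restricted closure of {C} across the fragments never reaches {A}, so C → A cannot be enforced without a join — not preserved.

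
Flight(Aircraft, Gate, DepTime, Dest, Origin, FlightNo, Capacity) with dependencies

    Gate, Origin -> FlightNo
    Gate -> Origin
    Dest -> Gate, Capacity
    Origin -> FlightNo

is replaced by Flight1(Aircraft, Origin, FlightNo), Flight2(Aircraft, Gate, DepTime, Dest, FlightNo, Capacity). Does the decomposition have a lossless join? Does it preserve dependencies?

lossy and not dependency-preserving

Lossless test: (Aircraft, FlightNo)⁺ = {Aircraft, FlightNo}, which is a superkey of neither fragment — lossy.
Dependency preservation: the restricted closure of {Gate} across the fragments never reaches {Origin}, so Gate → Origin cannot be enforced without a join — not preserved.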